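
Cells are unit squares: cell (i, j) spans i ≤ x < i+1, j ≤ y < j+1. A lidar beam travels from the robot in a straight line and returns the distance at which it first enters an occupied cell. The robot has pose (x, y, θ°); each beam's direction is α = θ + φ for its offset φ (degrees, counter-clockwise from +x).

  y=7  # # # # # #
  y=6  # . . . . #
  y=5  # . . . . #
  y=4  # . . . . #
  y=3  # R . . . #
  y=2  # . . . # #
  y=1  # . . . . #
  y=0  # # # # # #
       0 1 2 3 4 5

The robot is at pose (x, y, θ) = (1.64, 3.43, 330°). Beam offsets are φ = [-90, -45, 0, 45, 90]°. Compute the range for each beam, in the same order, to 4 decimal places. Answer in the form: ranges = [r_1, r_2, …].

beam 1: φ=-90°, α=240°
  cosα=-0.5000 sinα=-0.8660 | (1,3) | tMaxX 1.2800 tMaxY 0.4965 | tΔX 2.0000 tΔY 1.1547
    t=0.4965 [y] (1,2)
    t=1.2800 [x] (0,2) — stop
  → r_1 = 1.2800
beam 2: φ=-45°, α=285°
  cosα=0.2588 sinα=-0.9659 | (1,3) | tMaxX 1.3909 tMaxY 0.4452 | tΔX 3.8637 tΔY 1.0353
    t=0.4452 [y] (1,2)
    t=1.3909 [x] (2,2)
    t=1.4804 [y] (2,1)
    t=2.5157 [y] (2,0) — stop
  → r_2 = 2.5157
beam 3: φ=0°, α=330°
  cosα=0.8660 sinα=-0.5000 | (1,3) | tMaxX 0.4157 tMaxY 0.8600 | tΔX 1.1547 tΔY 2.0000
    t=0.4157 [x] (2,3)
    t=0.8600 [y] (2,2)
    t=1.5704 [x] (3,2)
    t=2.7251 [x] (4,2) — stop
  → r_3 = 2.7251
beam 4: φ=45°, α=15°
  cosα=0.9659 sinα=0.2588 | (1,3) | tMaxX 0.3727 tMaxY 2.2023 | tΔX 1.0353 tΔY 3.8637
    t=0.3727 [x] (2,3)
    t=1.4080 [x] (3,3)
    t=2.2023 [y] (3,4)
    t=2.4433 [x] (4,4)
    t=3.4785 [x] (5,4) — stop
  → r_4 = 3.4785
beam 5: φ=90°, α=60°
  cosα=0.5000 sinα=0.8660 | (1,3) | tMaxX 0.7200 tMaxY 0.6582 | tΔX 2.0000 tΔY 1.1547
    t=0.6582 [y] (1,4)
    t=0.7200 [x] (2,4)
    t=1.8129 [y] (2,5)
    t=2.7200 [x] (3,5)
    t=2.9676 [y] (3,6)
    t=4.1223 [y] (3,7) — stop
  → r_5 = 4.1223

ranges = [1.2800, 2.5157, 2.7251, 3.4785, 4.1223]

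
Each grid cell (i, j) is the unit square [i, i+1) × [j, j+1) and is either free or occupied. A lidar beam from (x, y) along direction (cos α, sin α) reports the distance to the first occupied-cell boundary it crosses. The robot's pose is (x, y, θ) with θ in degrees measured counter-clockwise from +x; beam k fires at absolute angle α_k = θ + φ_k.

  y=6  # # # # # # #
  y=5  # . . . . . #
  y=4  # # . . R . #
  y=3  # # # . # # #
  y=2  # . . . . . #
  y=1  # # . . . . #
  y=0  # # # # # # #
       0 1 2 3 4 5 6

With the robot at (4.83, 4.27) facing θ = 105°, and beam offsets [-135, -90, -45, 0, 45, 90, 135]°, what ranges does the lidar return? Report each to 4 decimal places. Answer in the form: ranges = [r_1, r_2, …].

beam 1: φ=-135°, α=330°
  dir = (cos 330°, sin 330°) = (0.8660, -0.5000); from cell (4,4)
  next x-line at t=0.1963, next y-line at t=0.5400; Δt_x=1.1547, Δt_y=2.0000
    x: enter (5,4) at t=0.1963
    y: enter (5,3) at t=0.5400 ← occupied
  → r_1 = 0.5400
beam 2: φ=-90°, α=15°
  dir = (cos 15°, sin 15°) = (0.9659, 0.2588); from cell (4,4)
  next x-line at t=0.1760, next y-line at t=2.8205; Δt_x=1.0353, Δt_y=3.8637
    x: enter (5,4) at t=0.1760
    x: enter (6,4) at t=1.2113 ← occupied
  → r_2 = 1.2113
beam 3: φ=-45°, α=60°
  dir = (cos 60°, sin 60°) = (0.5000, 0.8660); from cell (4,4)
  next x-line at t=0.3400, next y-line at t=0.8429; Δt_x=2.0000, Δt_y=1.1547
    x: enter (5,4) at t=0.3400
    y: enter (5,5) at t=0.8429
    y: enter (5,6) at t=1.9976 ← occupied
  → r_3 = 1.9976
beam 4: φ=0°, α=105°
  dir = (cos 105°, sin 105°) = (-0.2588, 0.9659); from cell (4,4)
  next x-line at t=3.2069, next y-line at t=0.7558; Δt_x=3.8637, Δt_y=1.0353
    y: enter (4,5) at t=0.7558
    y: enter (4,6) at t=1.7910 ← occupied
  → r_4 = 1.7910
beam 5: φ=45°, α=150°
  dir = (cos 150°, sin 150°) = (-0.8660, 0.5000); from cell (4,4)
  next x-line at t=0.9584, next y-line at t=1.4600; Δt_x=1.1547, Δt_y=2.0000
    x: enter (3,4) at t=0.9584
    y: enter (3,5) at t=1.4600
    x: enter (2,5) at t=2.1131
    x: enter (1,5) at t=3.2678
    y: enter (1,6) at t=3.4600 ← occupied
  → r_5 = 3.4600
beam 6: φ=90°, α=195°
  dir = (cos 195°, sin 195°) = (-0.9659, -0.2588); from cell (4,4)
  next x-line at t=0.8593, next y-line at t=1.0432; Δt_x=1.0353, Δt_y=3.8637
    x: enter (3,4) at t=0.8593
    y: enter (3,3) at t=1.0432
    x: enter (2,3) at t=1.8946 ← occupied
  → r_6 = 1.8946
beam 7: φ=135°, α=240°
  dir = (cos 240°, sin 240°) = (-0.5000, -0.8660); from cell (4,4)
  next x-line at t=1.6600, next y-line at t=0.3118; Δt_x=2.0000, Δt_y=1.1547
    y: enter (4,3) at t=0.3118 ← occupied
  → r_7 = 0.3118

ranges = [0.5400, 1.2113, 1.9976, 1.7910, 3.4600, 1.8946, 0.3118]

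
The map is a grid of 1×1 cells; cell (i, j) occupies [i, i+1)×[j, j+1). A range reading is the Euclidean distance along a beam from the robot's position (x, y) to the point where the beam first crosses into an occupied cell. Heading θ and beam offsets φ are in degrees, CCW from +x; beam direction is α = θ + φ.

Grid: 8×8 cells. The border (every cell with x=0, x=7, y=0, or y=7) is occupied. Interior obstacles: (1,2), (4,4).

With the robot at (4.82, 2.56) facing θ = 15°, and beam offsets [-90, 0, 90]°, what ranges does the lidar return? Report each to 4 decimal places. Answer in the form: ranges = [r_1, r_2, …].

beam 1: φ=-90°, α=285°
  dir = (cos 285°, sin 285°) = (0.2588, -0.9659); from cell (4,2)
  next x-line at t=0.6955, next y-line at t=0.5798; Δt_x=3.8637, Δt_y=1.0353
    y: enter (4,1) at t=0.5798
    x: enter (5,1) at t=0.6955
    y: enter (5,0) at t=1.6150 ← occupied
  → r_1 = 1.6150
beam 2: φ=0°, α=15°
  dir = (cos 15°, sin 15°) = (0.9659, 0.2588); from cell (4,2)
  next x-line at t=0.1863, next y-line at t=1.7000; Δt_x=1.0353, Δt_y=3.8637
    x: enter (5,2) at t=0.1863
    x: enter (6,2) at t=1.2216
    y: enter (6,3) at t=1.7000
    x: enter (7,3) at t=2.2569 ← occupied
  → r_2 = 2.2569
beam 3: φ=90°, α=105°
  dir = (cos 105°, sin 105°) = (-0.2588, 0.9659); from cell (4,2)
  next x-line at t=3.1682, next y-line at t=0.4555; Δt_x=3.8637, Δt_y=1.0353
    y: enter (4,3) at t=0.4555
    y: enter (4,4) at t=1.4908 ← occupied
  → r_3 = 1.4908

ranges = [1.6150, 2.2569, 1.4908]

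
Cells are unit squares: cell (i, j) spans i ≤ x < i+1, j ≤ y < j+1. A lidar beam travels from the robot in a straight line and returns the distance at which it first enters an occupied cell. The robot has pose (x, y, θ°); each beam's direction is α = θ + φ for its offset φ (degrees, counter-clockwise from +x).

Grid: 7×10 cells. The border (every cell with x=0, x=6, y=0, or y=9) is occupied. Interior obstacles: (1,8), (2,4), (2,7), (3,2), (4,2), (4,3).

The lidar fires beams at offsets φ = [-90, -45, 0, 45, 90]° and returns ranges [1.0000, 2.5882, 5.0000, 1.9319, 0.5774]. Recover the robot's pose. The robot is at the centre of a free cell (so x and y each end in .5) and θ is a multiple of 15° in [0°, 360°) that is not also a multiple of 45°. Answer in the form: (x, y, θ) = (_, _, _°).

(x, y, θ) = (5.5, 8.5, 240°)

The pose lattice has 34·16 = 544 candidates. Test each by forward raycasting.
  (2.5, 1.5, 105°): beam 1 = 1.9319 ≠ 1.0000 ✗
  (5.5, 1.5, 255°): beam 1 = 1.9319 ≠ 1.0000 ✗
  (1.5, 6.5, 105°): beam 1 = 4.6587 ≠ 1.0000 ✗
  (5.5, 6.5, 330°): beam 1 = 2.8868 ≠ 1.0000 ✗
  …
  (5.5, 8.5, 240°): r_1=1.0000, r_2=2.5882, r_3=5.0000, r_4=1.9319, r_5=0.5774 — all match ✓
Only this pose fits every beam.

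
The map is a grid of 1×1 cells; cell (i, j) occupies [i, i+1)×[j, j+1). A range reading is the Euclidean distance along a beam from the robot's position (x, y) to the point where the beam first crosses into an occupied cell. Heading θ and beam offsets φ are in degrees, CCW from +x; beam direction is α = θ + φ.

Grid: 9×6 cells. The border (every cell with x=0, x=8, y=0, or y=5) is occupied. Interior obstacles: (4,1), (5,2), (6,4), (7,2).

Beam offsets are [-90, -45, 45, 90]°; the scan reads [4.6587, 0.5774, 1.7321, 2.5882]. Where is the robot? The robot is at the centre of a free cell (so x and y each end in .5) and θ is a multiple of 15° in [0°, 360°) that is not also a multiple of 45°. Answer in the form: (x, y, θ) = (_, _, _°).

(x, y, θ) = (5.5, 3.5, 285°)

Enumerate (i+0.5, j+0.5, θ) over the 24 free cells and 16 admissible headings. For each, cast all 4 beams and compare to the given ranges.
  (5.5, 3.5, 60°): beam 1 = 1.7321 ≠ 4.6587 ✗
  (3.5, 2.5, 210°): beam 1 = 2.8868 ≠ 4.6587 ✗
  (6.5, 3.5, 105°): beam 1 = 1.5529 ≠ 4.6587 ✗
  (5.5, 4.5, 330°): beam 1 = 2.8868 ≠ 4.6587 ✗
  (7.5, 4.5, 105°): beam 1 = 0.5176 ≠ 4.6587 ✗
  …
  (5.5, 3.5, 285°): r_1=4.6587, r_2=0.5774, r_3=1.7321, r_4=2.5882 — all match ✓
Only this pose fits every beam.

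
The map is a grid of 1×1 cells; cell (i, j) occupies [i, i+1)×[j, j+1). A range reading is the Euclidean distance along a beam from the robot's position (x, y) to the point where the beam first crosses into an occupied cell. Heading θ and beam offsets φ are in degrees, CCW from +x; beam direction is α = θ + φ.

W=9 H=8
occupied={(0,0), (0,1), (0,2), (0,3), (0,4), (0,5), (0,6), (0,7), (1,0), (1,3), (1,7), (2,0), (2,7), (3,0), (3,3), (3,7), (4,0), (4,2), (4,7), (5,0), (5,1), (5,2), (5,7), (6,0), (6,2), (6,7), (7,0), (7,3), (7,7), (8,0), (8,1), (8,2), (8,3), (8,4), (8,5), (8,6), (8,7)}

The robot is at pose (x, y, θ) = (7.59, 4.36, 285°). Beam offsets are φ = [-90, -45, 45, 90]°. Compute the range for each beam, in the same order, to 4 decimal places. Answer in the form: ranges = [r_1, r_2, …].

beam 1: φ=-90°, α=195°
  direction (-0.9659, -0.2588); cell (7,4); t to first gridline: x 0.6108, y 1.3909 (then +1.0353 / +3.8637)
    (6,4) via x @ 0.6108
    (6,3) via y @ 1.3909
    (5,3) via x @ 1.6461
    (4,3) via x @ 2.6814
    (3,3) via x @ 3.7166  # hit
  → r_1 = 3.7166
beam 2: φ=-45°, α=240°
  direction (-0.5000, -0.8660); cell (7,4); t to first gridline: x 1.1800, y 0.4157 (then +2.0000 / +1.1547)
    (7,3) via y @ 0.4157  # hit
  → r_2 = 0.4157
beam 3: φ=45°, α=330°
  direction (0.8660, -0.5000); cell (7,4); t to first gridline: x 0.4734, y 0.7200 (then +1.1547 / +2.0000)
    (8,4) via x @ 0.4734  # hit
  → r_3 = 0.4734
beam 4: φ=90°, α=15°
  direction (0.9659, 0.2588); cell (7,4); t to first gridline: x 0.4245, y 2.4728 (then +1.0353 / +3.8637)
    (8,4) via x @ 0.4245  # hit
  → r_4 = 0.4245

ranges = [3.7166, 0.4157, 0.4734, 0.4245]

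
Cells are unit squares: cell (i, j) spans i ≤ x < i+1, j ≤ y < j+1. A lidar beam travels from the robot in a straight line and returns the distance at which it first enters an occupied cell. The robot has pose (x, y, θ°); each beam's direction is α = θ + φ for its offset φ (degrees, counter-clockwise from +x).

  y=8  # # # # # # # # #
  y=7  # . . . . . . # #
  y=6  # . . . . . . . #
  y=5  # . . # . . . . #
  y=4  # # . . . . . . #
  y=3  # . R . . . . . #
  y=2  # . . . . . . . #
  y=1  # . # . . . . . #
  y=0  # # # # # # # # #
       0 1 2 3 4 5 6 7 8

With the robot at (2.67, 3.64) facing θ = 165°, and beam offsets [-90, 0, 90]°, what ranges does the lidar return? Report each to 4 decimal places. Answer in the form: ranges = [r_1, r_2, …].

ranges = [1.4080, 1.3909, 1.6979]

beam 1: φ=-90°, α=75°
  dir = (cos 75°, sin 75°) = (0.2588, 0.9659); from cell (2,3)
  next x-line at t=1.2750, next y-line at t=0.3727; Δt_x=3.8637, Δt_y=1.0353
    y: enter (2,4) at t=0.3727
    x: enter (3,4) at t=1.2750
    y: enter (3,5) at t=1.4080 ← occupied
  → r_1 = 1.4080
beam 2: φ=0°, α=165°
  dir = (cos 165°, sin 165°) = (-0.9659, 0.2588); from cell (2,3)
  next x-line at t=0.6936, next y-line at t=1.3909; Δt_x=1.0353, Δt_y=3.8637
    x: enter (1,3) at t=0.6936
    y: enter (1,4) at t=1.3909 ← occupied
  → r_2 = 1.3909
beam 3: φ=90°, α=255°
  dir = (cos 255°, sin 255°) = (-0.2588, -0.9659); from cell (2,3)
  next x-line at t=2.5887, next y-line at t=0.6626; Δt_x=3.8637, Δt_y=1.0353
    y: enter (2,2) at t=0.6626
    y: enter (2,1) at t=1.6979 ← occupied
  → r_3 = 1.6979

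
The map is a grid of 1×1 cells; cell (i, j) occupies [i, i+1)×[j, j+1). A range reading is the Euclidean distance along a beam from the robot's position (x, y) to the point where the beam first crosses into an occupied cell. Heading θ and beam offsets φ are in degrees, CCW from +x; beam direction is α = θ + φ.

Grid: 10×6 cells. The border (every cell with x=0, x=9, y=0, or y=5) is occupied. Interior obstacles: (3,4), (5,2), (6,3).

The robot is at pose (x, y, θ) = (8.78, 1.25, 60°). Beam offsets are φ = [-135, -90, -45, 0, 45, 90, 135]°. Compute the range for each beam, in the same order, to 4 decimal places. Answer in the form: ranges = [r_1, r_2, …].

ranges = [0.2588, 0.2540, 0.2278, 0.4400, 3.8823, 3.2101, 0.9659]

beam 1: φ=-135°, α=285°
  dir = (cos 285°, sin 285°) = (0.2588, -0.9659); from cell (8,1)
  next x-line at t=0.8500, next y-line at t=0.2588; Δt_x=3.8637, Δt_y=1.0353
    y: enter (8,0) at t=0.2588 ← occupied
  → r_1 = 0.2588
beam 2: φ=-90°, α=330°
  dir = (cos 330°, sin 330°) = (0.8660, -0.5000); from cell (8,1)
  next x-line at t=0.2540, next y-line at t=0.5000; Δt_x=1.1547, Δt_y=2.0000
    x: enter (9,1) at t=0.2540 ← occupied
  → r_2 = 0.2540
beam 3: φ=-45°, α=15°
  dir = (cos 15°, sin 15°) = (0.9659, 0.2588); from cell (8,1)
  next x-line at t=0.2278, next y-line at t=2.8978; Δt_x=1.0353, Δt_y=3.8637
    x: enter (9,1) at t=0.2278 ← occupied
  → r_3 = 0.2278
beam 4: φ=0°, α=60°
  dir = (cos 60°, sin 60°) = (0.5000, 0.8660); from cell (8,1)
  next x-line at t=0.4400, next y-line at t=0.8660; Δt_x=2.0000, Δt_y=1.1547
    x: enter (9,1) at t=0.4400 ← occupied
  → r_4 = 0.4400
beam 5: φ=45°, α=105°
  dir = (cos 105°, sin 105°) = (-0.2588, 0.9659); from cell (8,1)
  next x-line at t=3.0137, next y-line at t=0.7765; Δt_x=3.8637, Δt_y=1.0353
    y: enter (8,2) at t=0.7765
    y: enter (8,3) at t=1.8117
    y: enter (8,4) at t=2.8470
    x: enter (7,4) at t=3.0137
    y: enter (7,5) at t=3.8823 ← occupied
  → r_5 = 3.8823
beam 6: φ=90°, α=150°
  dir = (cos 150°, sin 150°) = (-0.8660, 0.5000); from cell (8,1)
  next x-line at t=0.9007, next y-line at t=1.5000; Δt_x=1.1547, Δt_y=2.0000
    x: enter (7,1) at t=0.9007
    y: enter (7,2) at t=1.5000
    x: enter (6,2) at t=2.0554
    x: enter (5,2) at t=3.2101 ← occupied
  → r_6 = 3.2101
beam 7: φ=135°, α=195°
  dir = (cos 195°, sin 195°) = (-0.9659, -0.2588); from cell (8,1)
  next x-line at t=0.8075, next y-line at t=0.9659; Δt_x=1.0353, Δt_y=3.8637
    x: enter (7,1) at t=0.8075
    y: enter (7,0) at t=0.9659 ← occupied
  → r_7 = 0.9659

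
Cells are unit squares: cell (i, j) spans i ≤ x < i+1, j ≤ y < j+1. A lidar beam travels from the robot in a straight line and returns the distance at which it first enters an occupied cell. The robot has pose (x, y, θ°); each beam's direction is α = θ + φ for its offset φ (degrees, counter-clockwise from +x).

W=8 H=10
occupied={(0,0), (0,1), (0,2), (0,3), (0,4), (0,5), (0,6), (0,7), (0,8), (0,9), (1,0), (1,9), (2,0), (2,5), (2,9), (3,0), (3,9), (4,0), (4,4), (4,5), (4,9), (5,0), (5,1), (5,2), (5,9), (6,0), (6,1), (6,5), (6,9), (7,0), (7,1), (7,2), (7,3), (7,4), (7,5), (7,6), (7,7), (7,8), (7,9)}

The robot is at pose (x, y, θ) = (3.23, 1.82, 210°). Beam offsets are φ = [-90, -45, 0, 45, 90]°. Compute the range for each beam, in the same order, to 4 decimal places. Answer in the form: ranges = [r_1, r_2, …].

ranges = [4.4600, 2.3087, 1.6400, 0.8489, 0.9469]

beam 1: φ=-90°, α=120°
  dir = (cos 120°, sin 120°) = (-0.5000, 0.8660); from cell (3,1)
  next x-line at t=0.4600, next y-line at t=0.2078; Δt_x=2.0000, Δt_y=1.1547
    y: enter (3,2) at t=0.2078
    x: enter (2,2) at t=0.4600
    y: enter (2,3) at t=1.3625
    x: enter (1,3) at t=2.4600
    y: enter (1,4) at t=2.5172
    y: enter (1,5) at t=3.6719
    x: enter (0,5) at t=4.4600 ← occupied
  → r_1 = 4.4600
beam 2: φ=-45°, α=165°
  dir = (cos 165°, sin 165°) = (-0.9659, 0.2588); from cell (3,1)
  next x-line at t=0.2381, next y-line at t=0.6955; Δt_x=1.0353, Δt_y=3.8637
    x: enter (2,1) at t=0.2381
    y: enter (2,2) at t=0.6955
    x: enter (1,2) at t=1.2734
    x: enter (0,2) at t=2.3087 ← occupied
  → r_2 = 2.3087
beam 3: φ=0°, α=210°
  dir = (cos 210°, sin 210°) = (-0.8660, -0.5000); from cell (3,1)
  next x-line at t=0.2656, next y-line at t=1.6400; Δt_x=1.1547, Δt_y=2.0000
    x: enter (2,1) at t=0.2656
    x: enter (1,1) at t=1.4203
    y: enter (1,0) at t=1.6400 ← occupied
  → r_3 = 1.6400
beam 4: φ=45°, α=255°
  dir = (cos 255°, sin 255°) = (-0.2588, -0.9659); from cell (3,1)
  next x-line at t=0.8887, next y-line at t=0.8489; Δt_x=3.8637, Δt_y=1.0353
    y: enter (3,0) at t=0.8489 ← occupied
  → r_4 = 0.8489
beam 5: φ=90°, α=300°
  dir = (cos 300°, sin 300°) = (0.5000, -0.8660); from cell (3,1)
  next x-line at t=1.5400, next y-line at t=0.9469; Δt_x=2.0000, Δt_y=1.1547
    y: enter (3,0) at t=0.9469 ← occupied
  → r_5 = 0.9469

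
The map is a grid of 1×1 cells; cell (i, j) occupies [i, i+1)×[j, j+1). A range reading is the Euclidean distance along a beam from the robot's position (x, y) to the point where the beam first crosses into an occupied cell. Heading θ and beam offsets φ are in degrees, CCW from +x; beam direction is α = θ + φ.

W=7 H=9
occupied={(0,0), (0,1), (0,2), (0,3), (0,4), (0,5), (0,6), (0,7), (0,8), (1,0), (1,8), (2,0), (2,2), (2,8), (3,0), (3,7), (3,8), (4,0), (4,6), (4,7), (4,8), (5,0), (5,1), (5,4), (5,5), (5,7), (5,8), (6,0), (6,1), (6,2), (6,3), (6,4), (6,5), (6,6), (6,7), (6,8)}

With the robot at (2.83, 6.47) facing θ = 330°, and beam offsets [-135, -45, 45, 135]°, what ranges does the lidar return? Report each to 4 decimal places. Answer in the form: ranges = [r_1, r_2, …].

beam 1: φ=-135°, α=195°
  dir = (cos 195°, sin 195°) = (-0.9659, -0.2588); from cell (2,6)
  next x-line at t=0.8593, next y-line at t=1.8159; Δt_x=1.0353, Δt_y=3.8637
    x: enter (1,6) at t=0.8593
    y: enter (1,5) at t=1.8159
    x: enter (0,5) at t=1.8946 ← occupied
  → r_1 = 1.8946
beam 2: φ=-45°, α=285°
  dir = (cos 285°, sin 285°) = (0.2588, -0.9659); from cell (2,6)
  next x-line at t=0.6568, next y-line at t=0.4866; Δt_x=3.8637, Δt_y=1.0353
    y: enter (2,5) at t=0.4866
    x: enter (3,5) at t=0.6568
    y: enter (3,4) at t=1.5219
    y: enter (3,3) at t=2.5571
    y: enter (3,2) at t=3.5924
    x: enter (4,2) at t=4.5205
    y: enter (4,1) at t=4.6277
    y: enter (4,0) at t=5.6630 ← occupied
  → r_2 = 5.6630
beam 3: φ=45°, α=15°
  dir = (cos 15°, sin 15°) = (0.9659, 0.2588); from cell (2,6)
  next x-line at t=0.1760, next y-line at t=2.0478; Δt_x=1.0353, Δt_y=3.8637
    x: enter (3,6) at t=0.1760
    x: enter (4,6) at t=1.2113 ← occupied
  → r_3 = 1.2113
beam 4: φ=135°, α=105°
  dir = (cos 105°, sin 105°) = (-0.2588, 0.9659); from cell (2,6)
  next x-line at t=3.2069, next y-line at t=0.5487; Δt_x=3.8637, Δt_y=1.0353
    y: enter (2,7) at t=0.5487
    y: enter (2,8) at t=1.5840 ← occupied
  → r_4 = 1.5840

ranges = [1.8946, 5.6630, 1.2113, 1.5840]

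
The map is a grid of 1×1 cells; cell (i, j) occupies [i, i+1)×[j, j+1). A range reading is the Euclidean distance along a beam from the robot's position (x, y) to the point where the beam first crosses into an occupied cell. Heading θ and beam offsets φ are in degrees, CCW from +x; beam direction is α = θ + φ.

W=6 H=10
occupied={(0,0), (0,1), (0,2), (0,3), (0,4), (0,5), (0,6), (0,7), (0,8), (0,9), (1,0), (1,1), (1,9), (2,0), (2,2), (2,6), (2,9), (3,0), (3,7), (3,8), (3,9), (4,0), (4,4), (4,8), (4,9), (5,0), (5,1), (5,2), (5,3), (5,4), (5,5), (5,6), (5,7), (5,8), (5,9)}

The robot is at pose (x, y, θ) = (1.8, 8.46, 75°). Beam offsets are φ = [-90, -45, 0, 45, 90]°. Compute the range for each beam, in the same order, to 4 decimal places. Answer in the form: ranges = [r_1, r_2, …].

ranges = [1.2423, 1.0800, 0.5590, 0.6235, 0.8282]

beam 1: φ=-90°, α=345°
  d=(0.9659,-0.2588)  start (1,8)  tX=0.2071 tY=1.7773  stride 1/|dx|=1.0353 1/|dy|=3.8637
    cross x-line → (2,8), t=0.2071
    cross x-line → (3,8), t=1.2423 (wall)
  → r_1 = 1.2423
beam 2: φ=-45°, α=30°
  d=(0.8660,0.5000)  start (1,8)  tX=0.2309 tY=1.0800  stride 1/|dx|=1.1547 1/|dy|=2.0000
    cross x-line → (2,8), t=0.2309
    cross y-line → (2,9), t=1.0800 (wall)
  → r_2 = 1.0800
beam 3: φ=0°, α=75°
  d=(0.2588,0.9659)  start (1,8)  tX=0.7727 tY=0.5590  stride 1/|dx|=3.8637 1/|dy|=1.0353
    cross y-line → (1,9), t=0.5590 (wall)
  → r_3 = 0.5590
beam 4: φ=45°, α=120°
  d=(-0.5000,0.8660)  start (1,8)  tX=1.6000 tY=0.6235  stride 1/|dx|=2.0000 1/|dy|=1.1547
    cross y-line → (1,9), t=0.6235 (wall)
  → r_4 = 0.6235
beam 5: φ=90°, α=165°
  d=(-0.9659,0.2588)  start (1,8)  tX=0.8282 tY=2.0864  stride 1/|dx|=1.0353 1/|dy|=3.8637
    cross x-line → (0,8), t=0.8282 (wall)
  → r_5 = 0.8282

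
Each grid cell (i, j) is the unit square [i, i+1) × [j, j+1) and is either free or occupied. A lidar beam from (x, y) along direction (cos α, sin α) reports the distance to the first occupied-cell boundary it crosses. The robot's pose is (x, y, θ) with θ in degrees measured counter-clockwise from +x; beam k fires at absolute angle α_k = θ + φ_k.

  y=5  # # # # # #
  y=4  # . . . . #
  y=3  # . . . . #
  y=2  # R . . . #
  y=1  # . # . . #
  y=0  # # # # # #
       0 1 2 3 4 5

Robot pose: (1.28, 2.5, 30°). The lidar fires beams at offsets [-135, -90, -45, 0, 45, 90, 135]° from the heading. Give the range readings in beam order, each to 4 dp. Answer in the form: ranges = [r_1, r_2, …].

ranges = [1.0818, 1.4400, 3.8512, 4.2955, 2.5882, 0.5600, 0.2899]

beam 1: φ=-135°, α=255°
  dir = (cos 255°, sin 255°) = (-0.2588, -0.9659); from cell (1,2)
  next x-line at t=1.0818, next y-line at t=0.5176; Δt_x=3.8637, Δt_y=1.0353
    y: enter (1,1) at t=0.5176
    x: enter (0,1) at t=1.0818 ← occupied
  → r_1 = 1.0818
beam 2: φ=-90°, α=300°
  dir = (cos 300°, sin 300°) = (0.5000, -0.8660); from cell (1,2)
  next x-line at t=1.4400, next y-line at t=0.5774; Δt_x=2.0000, Δt_y=1.1547
    y: enter (1,1) at t=0.5774
    x: enter (2,1) at t=1.4400 ← occupied
  → r_2 = 1.4400
beam 3: φ=-45°, α=345°
  dir = (cos 345°, sin 345°) = (0.9659, -0.2588); from cell (1,2)
  next x-line at t=0.7454, next y-line at t=1.9319; Δt_x=1.0353, Δt_y=3.8637
    x: enter (2,2) at t=0.7454
    x: enter (3,2) at t=1.7807
    y: enter (3,1) at t=1.9319
    x: enter (4,1) at t=2.8160
    x: enter (5,1) at t=3.8512 ← occupied
  → r_3 = 3.8512
beam 4: φ=0°, α=30°
  dir = (cos 30°, sin 30°) = (0.8660, 0.5000); from cell (1,2)
  next x-line at t=0.8314, next y-line at t=1.0000; Δt_x=1.1547, Δt_y=2.0000
    x: enter (2,2) at t=0.8314
    y: enter (2,3) at t=1.0000
    x: enter (3,3) at t=1.9861
    y: enter (3,4) at t=3.0000
    x: enter (4,4) at t=3.1408
    x: enter (5,4) at t=4.2955 ← occupied
  → r_4 = 4.2955
beam 5: φ=45°, α=75°
  dir = (cos 75°, sin 75°) = (0.2588, 0.9659); from cell (1,2)
  next x-line at t=2.7819, next y-line at t=0.5176; Δt_x=3.8637, Δt_y=1.0353
    y: enter (1,3) at t=0.5176
    y: enter (1,4) at t=1.5529
    y: enter (1,5) at t=2.5882 ← occupied
  → r_5 = 2.5882
beam 6: φ=90°, α=120°
  dir = (cos 120°, sin 120°) = (-0.5000, 0.8660); from cell (1,2)
  next x-line at t=0.5600, next y-line at t=0.5774; Δt_x=2.0000, Δt_y=1.1547
    x: enter (0,2) at t=0.5600 ← occupied
  → r_6 = 0.5600
beam 7: φ=135°, α=165°
  dir = (cos 165°, sin 165°) = (-0.9659, 0.2588); from cell (1,2)
  next x-line at t=0.2899, next y-line at t=1.9319; Δt_x=1.0353, Δt_y=3.8637
    x: enter (0,2) at t=0.2899 ← occupied
  → r_7 = 0.2899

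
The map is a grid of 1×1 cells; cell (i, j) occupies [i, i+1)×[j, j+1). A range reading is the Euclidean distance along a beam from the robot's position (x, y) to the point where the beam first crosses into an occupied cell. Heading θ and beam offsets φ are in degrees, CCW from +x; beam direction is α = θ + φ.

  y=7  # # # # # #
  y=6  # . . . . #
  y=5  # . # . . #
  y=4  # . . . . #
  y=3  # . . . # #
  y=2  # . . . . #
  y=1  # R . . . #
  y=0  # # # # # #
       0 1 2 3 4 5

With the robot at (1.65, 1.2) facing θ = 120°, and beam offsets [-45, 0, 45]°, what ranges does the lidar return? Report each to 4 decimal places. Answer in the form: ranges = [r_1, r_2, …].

beam 1: φ=-45°, α=75°
  direction (0.2588, 0.9659); cell (1,1); t to first gridline: x 1.3523, y 0.8282 (then +3.8637 / +1.0353)
    (1,2) via y @ 0.8282
    (2,2) via x @ 1.3523
    (2,3) via y @ 1.8635
    (2,4) via y @ 2.8988
    (2,5) via y @ 3.9340  # hit
  → r_1 = 3.9340
beam 2: φ=0°, α=120°
  direction (-0.5000, 0.8660); cell (1,1); t to first gridline: x 1.3000, y 0.9238 (then +2.0000 / +1.1547)
    (1,2) via y @ 0.9238
    (0,2) via x @ 1.3000  # hit
  → r_2 = 1.3000
beam 3: φ=45°, α=165°
  direction (-0.9659, 0.2588); cell (1,1); t to first gridline: x 0.6729, y 3.0910 (then +1.0353 / +3.8637)
    (0,1) via x @ 0.6729  # hit
  → r_3 = 0.6729

ranges = [3.9340, 1.3000, 0.6729]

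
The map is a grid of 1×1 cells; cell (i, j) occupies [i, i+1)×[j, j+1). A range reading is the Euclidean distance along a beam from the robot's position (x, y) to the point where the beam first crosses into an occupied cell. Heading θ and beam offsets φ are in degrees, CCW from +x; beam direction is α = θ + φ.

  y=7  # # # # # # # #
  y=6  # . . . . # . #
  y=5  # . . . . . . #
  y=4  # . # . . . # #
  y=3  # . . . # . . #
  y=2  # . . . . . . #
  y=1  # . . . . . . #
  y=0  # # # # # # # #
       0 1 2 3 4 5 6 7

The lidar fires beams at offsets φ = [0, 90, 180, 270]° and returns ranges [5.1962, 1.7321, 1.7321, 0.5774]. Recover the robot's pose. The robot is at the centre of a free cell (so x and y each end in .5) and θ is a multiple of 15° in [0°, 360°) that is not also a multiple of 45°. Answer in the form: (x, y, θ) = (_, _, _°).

Candidates: 32 free-cell centres × 16 headings = 512 poses. Raycast each; keep the one whose scan matches to 4 dp.
  (1.5, 2.5, 75°): beam 1 = 1.9319 ≠ 5.1962 ✗
  (5.5, 3.5, 150°): beam 1 = 0.5774 ≠ 5.1962 ✗
  (5.5, 4.5, 255°): beam 1 = 3.6235 ≠ 5.1962 ✗
  (1.5, 6.5, 195°): beam 1 = 0.5176 ≠ 5.1962 ✗
  …
  (2.5, 5.5, 330°): r_1=5.1962, r_2=1.7321, r_3=1.7321, r_4=0.5774 — all match ✓
No second candidate reproduces the full scan.

(x, y, θ) = (2.5, 5.5, 330°)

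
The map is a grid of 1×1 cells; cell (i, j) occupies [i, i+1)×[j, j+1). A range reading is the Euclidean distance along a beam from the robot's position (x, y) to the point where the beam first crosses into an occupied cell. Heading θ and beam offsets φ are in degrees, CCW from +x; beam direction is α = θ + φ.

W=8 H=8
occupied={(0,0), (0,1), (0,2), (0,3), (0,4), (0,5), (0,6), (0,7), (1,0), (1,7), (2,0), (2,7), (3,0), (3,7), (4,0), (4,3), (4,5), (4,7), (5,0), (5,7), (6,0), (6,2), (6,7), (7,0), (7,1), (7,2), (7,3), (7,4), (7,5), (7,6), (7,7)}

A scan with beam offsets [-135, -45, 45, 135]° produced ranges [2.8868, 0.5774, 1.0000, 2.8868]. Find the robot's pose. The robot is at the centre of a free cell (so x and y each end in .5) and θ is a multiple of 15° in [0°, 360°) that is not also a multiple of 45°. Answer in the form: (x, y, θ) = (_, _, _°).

(x, y, θ) = (1.5, 4.5, 195°)

The pose lattice has 33·16 = 528 candidates. Test each by forward raycasting.
  (3.5, 3.5, 75°): beam 3 = 4.0415 ≠ 1.0000 ✗
  (1.5, 4.5, 285°): beam 1 = 0.5774 ≠ 2.8868 ✗
  (3.5, 6.5, 255°): beam 1 = 0.5774 ≠ 2.8868 ✗
  (5.5, 1.5, 30°): beam 1 = 0.5176 ≠ 2.8868 ✗
  …
  (1.5, 4.5, 195°): r_1=2.8868, r_2=0.5774, r_3=1.0000, r_4=2.8868 — all match ✓
Unique over the lattice → pose = (1.5, 4.5, 195°).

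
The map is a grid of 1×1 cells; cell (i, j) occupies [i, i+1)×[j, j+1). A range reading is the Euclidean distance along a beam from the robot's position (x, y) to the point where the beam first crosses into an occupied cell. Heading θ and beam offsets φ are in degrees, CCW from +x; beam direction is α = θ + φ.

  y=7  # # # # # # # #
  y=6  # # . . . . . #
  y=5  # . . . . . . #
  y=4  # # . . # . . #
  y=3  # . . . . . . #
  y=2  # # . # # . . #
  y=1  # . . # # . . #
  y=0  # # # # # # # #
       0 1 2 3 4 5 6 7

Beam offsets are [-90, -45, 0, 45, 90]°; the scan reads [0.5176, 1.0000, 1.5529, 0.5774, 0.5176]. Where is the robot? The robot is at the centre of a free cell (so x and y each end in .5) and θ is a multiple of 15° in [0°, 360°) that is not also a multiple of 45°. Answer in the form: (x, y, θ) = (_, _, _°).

Enumerate (i+0.5, j+0.5, θ) over the 28 free cells and 16 admissible headings. For each, cast all 5 beams and compare to the given ranges.
  (1.5, 5.5, 210°): beam 1 = 0.5774 ≠ 0.5176 ✗
  (4.5, 6.5, 330°): beam 1 = 5.0000 ≠ 0.5176 ✗
  (6.5, 1.5, 30°): beam 1 = 0.5774 ≠ 0.5176 ✗
  …
  (1.5, 1.5, 15°): r_1=0.5176, r_2=1.0000, r_3=1.5529, r_4=0.5774, r_5=0.5176 — all match ✓
Only this pose fits every beam.

(x, y, θ) = (1.5, 1.5, 15°)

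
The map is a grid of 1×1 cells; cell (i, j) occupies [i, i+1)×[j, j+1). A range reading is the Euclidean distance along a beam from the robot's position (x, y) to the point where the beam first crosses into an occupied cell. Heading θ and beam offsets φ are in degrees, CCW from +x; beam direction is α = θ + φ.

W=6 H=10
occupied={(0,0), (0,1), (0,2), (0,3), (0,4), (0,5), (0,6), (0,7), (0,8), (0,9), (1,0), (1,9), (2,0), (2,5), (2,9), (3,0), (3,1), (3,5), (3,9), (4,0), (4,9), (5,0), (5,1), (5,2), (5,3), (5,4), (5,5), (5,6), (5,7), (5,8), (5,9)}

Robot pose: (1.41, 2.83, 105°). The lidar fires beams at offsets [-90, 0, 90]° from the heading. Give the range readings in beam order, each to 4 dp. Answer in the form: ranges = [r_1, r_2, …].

beam 1: φ=-90°, α=15°
  direction (0.9659, 0.2588); cell (1,2); t to first gridline: x 0.6108, y 0.6568 (then +1.0353 / +3.8637)
    (2,2) via x @ 0.6108
    (2,3) via y @ 0.6568
    (3,3) via x @ 1.6461
    (4,3) via x @ 2.6814
    (5,3) via x @ 3.7166  # hit
  → r_1 = 3.7166
beam 2: φ=0°, α=105°
  direction (-0.2588, 0.9659); cell (1,2); t to first gridline: x 1.5841, y 0.1760 (then +3.8637 / +1.0353)
    (1,3) via y @ 0.1760
    (1,4) via y @ 1.2113
    (0,4) via x @ 1.5841  # hit
  → r_2 = 1.5841
beam 3: φ=90°, α=195°
  direction (-0.9659, -0.2588); cell (1,2); t to first gridline: x 0.4245, y 3.2069 (then +1.0353 / +3.8637)
    (0,2) via x @ 0.4245  # hit
  → r_3 = 0.4245

ranges = [3.7166, 1.5841, 0.4245]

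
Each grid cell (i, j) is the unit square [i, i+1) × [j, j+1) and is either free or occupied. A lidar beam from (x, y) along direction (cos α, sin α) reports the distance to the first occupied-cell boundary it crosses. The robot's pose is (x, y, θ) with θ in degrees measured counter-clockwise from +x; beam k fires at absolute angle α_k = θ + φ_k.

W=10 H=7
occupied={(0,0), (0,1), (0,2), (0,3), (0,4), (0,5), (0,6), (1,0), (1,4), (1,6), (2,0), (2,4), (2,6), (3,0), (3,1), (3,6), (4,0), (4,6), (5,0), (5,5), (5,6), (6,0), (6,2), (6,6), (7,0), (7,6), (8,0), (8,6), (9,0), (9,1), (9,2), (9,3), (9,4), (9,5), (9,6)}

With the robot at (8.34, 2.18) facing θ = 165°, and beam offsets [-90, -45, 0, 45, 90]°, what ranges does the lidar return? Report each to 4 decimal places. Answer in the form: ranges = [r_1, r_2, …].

ranges = [2.5500, 4.4110, 1.3873, 2.3600, 1.2216]

beam 1: φ=-90°, α=75°
  cosα=0.2588 sinα=0.9659 | (8,2) | tMaxX 2.5500 tMaxY 0.8489 | tΔX 3.8637 tΔY 1.0353
    t=0.8489 [y] (8,3)
    t=1.8842 [y] (8,4)
    t=2.5500 [x] (9,4) — stop
  → r_1 = 2.5500
beam 2: φ=-45°, α=120°
  cosα=-0.5000 sinα=0.8660 | (8,2) | tMaxX 0.6800 tMaxY 0.9469 | tΔX 2.0000 tΔY 1.1547
    t=0.6800 [x] (7,2)
    t=0.9469 [y] (7,3)
    t=2.1016 [y] (7,4)
    t=2.6800 [x] (6,4)
    t=3.2563 [y] (6,5)
    t=4.4110 [y] (6,6) — stop
  → r_2 = 4.4110
beam 3: φ=0°, α=165°
  cosα=-0.9659 sinα=0.2588 | (8,2) | tMaxX 0.3520 tMaxY 3.1682 | tΔX 1.0353 tΔY 3.8637
    t=0.3520 [x] (7,2)
    t=1.3873 [x] (6,2) — stop
  → r_3 = 1.3873
beam 4: φ=45°, α=210°
  cosα=-0.8660 sinα=-0.5000 | (8,2) | tMaxX 0.3926 tMaxY 0.3600 | tΔX 1.1547 tΔY 2.0000
    t=0.3600 [y] (8,1)
    t=0.3926 [x] (7,1)
    t=1.5473 [x] (6,1)
    t=2.3600 [y] (6,0) — stop
  → r_4 = 2.3600
beam 5: φ=90°, α=255°
  cosα=-0.2588 sinα=-0.9659 | (8,2) | tMaxX 1.3137 tMaxY 0.1863 | tΔX 3.8637 tΔY 1.0353
    t=0.1863 [y] (8,1)
    t=1.2216 [y] (8,0) — stop
  → r_5 = 1.2216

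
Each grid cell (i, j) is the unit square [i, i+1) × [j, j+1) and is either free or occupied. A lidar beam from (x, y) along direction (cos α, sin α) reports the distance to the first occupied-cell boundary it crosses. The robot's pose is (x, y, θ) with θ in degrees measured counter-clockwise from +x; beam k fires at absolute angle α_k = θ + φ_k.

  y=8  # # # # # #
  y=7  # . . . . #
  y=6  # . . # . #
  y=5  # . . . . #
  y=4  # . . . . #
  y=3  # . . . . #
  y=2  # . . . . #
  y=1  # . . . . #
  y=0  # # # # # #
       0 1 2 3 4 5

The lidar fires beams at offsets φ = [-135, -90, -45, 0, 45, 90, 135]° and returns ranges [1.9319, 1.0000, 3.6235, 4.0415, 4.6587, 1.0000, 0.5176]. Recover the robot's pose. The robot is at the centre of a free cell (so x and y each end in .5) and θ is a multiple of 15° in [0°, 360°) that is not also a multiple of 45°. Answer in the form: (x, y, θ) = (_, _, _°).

(x, y, θ) = (4.5, 5.5, 210°)

The pose lattice has 27·16 = 432 candidates. Test each by forward raycasting.
  (3.5, 5.5, 150°): beam 1 = 1.5529 ≠ 1.9319 ✗
  (1.5, 4.5, 15°): beam 1 = 1.0000 ≠ 1.9319 ✗
  (1.5, 5.5, 120°): beam 1 = 3.6235 ≠ 1.9319 ✗
  …
  (4.5, 5.5, 210°): r_1=1.9319, r_2=1.0000, r_3=3.6235, r_4=4.0415, r_5=4.6587, r_6=1.0000, r_7=0.5176 — all match ✓
Unique over the lattice → pose = (4.5, 5.5, 210°).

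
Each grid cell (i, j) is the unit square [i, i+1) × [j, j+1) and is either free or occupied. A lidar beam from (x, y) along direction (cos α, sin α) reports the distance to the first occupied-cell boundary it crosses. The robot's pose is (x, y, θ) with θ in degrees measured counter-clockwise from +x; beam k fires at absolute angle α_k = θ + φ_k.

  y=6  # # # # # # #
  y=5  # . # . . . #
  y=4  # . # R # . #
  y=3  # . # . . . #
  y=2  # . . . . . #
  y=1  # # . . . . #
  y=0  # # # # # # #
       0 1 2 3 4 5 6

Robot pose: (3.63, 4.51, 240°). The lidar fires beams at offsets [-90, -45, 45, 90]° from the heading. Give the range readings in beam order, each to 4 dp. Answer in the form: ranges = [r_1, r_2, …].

ranges = [0.7275, 0.6522, 3.6338, 0.4272]

beam 1: φ=-90°, α=150°
  d=(-0.8660,0.5000)  start (3,4)  tX=0.7275 tY=0.9800  stride 1/|dx|=1.1547 1/|dy|=2.0000
    cross x-line → (2,4), t=0.7275 (wall)
  → r_1 = 0.7275
beam 2: φ=-45°, α=195°
  d=(-0.9659,-0.2588)  start (3,4)  tX=0.6522 tY=1.9705  stride 1/|dx|=1.0353 1/|dy|=3.8637
    cross x-line → (2,4), t=0.6522 (wall)
  → r_2 = 0.6522
beam 3: φ=45°, α=285°
  d=(0.2588,-0.9659)  start (3,4)  tX=1.4296 tY=0.5280  stride 1/|dx|=3.8637 1/|dy|=1.0353
    cross y-line → (3,3), t=0.5280
    cross x-line → (4,3), t=1.4296
    cross y-line → (4,2), t=1.5633
    cross y-line → (4,1), t=2.5985
    cross y-line → (4,0), t=3.6338 (wall)
  → r_3 = 3.6338
beam 4: φ=90°, α=330°
  d=(0.8660,-0.5000)  start (3,4)  tX=0.4272 tY=1.0200  stride 1/|dx|=1.1547 1/|dy|=2.0000
    cross x-line → (4,4), t=0.4272 (wall)
  → r_4 = 0.4272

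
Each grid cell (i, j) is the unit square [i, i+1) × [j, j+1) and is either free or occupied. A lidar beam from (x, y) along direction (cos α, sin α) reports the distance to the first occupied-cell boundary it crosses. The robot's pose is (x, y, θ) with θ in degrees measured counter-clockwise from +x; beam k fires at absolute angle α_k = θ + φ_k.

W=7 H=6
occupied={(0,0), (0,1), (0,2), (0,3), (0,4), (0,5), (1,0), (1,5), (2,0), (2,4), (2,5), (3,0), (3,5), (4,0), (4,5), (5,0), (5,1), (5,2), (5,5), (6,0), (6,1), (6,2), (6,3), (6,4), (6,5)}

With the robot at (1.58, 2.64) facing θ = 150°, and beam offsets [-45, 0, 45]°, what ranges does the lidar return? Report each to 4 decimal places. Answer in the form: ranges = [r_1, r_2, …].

ranges = [2.2409, 0.6697, 0.6005]

beam 1: φ=-45°, α=105°
  d=(-0.2588,0.9659)  start (1,2)  tX=2.2409 tY=0.3727  stride 1/|dx|=3.8637 1/|dy|=1.0353
    cross y-line → (1,3), t=0.3727
    cross y-line → (1,4), t=1.4080
    cross x-line → (0,4), t=2.2409 (wall)
  → r_1 = 2.2409
beam 2: φ=0°, α=150°
  d=(-0.8660,0.5000)  start (1,2)  tX=0.6697 tY=0.7200  stride 1/|dx|=1.1547 1/|dy|=2.0000
    cross x-line → (0,2), t=0.6697 (wall)
  → r_2 = 0.6697
beam 3: φ=45°, α=195°
  d=(-0.9659,-0.2588)  start (1,2)  tX=0.6005 tY=2.4728  stride 1/|dx|=1.0353 1/|dy|=3.8637
    cross x-line → (0,2), t=0.6005 (wall)
  → r_3 = 0.6005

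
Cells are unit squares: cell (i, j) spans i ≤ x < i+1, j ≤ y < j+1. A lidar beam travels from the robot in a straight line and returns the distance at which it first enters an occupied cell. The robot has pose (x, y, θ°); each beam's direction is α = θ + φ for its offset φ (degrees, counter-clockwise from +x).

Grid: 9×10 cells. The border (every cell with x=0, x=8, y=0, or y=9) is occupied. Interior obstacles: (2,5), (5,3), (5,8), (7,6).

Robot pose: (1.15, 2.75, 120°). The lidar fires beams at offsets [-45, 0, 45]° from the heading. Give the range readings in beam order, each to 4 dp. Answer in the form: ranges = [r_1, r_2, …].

beam 1: φ=-45°, α=75°
  cosα=0.2588 sinα=0.9659 | (1,2) | tMaxX 3.2841 tMaxY 0.2588 | tΔX 3.8637 tΔY 1.0353
    t=0.2588 [y] (1,3)
    t=1.2941 [y] (1,4)
    t=2.3294 [y] (1,5)
    t=3.2841 [x] (2,5) — stop
  → r_1 = 3.2841
beam 2: φ=0°, α=120°
  cosα=-0.5000 sinα=0.8660 | (1,2) | tMaxX 0.3000 tMaxY 0.2887 | tΔX 2.0000 tΔY 1.1547
    t=0.2887 [y] (1,3)
    t=0.3000 [x] (0,3) — stop
  → r_2 = 0.3000
beam 3: φ=45°, α=165°
  cosα=-0.9659 sinα=0.2588 | (1,2) | tMaxX 0.1553 tMaxY 0.9659 | tΔX 1.0353 tΔY 3.8637
    t=0.1553 [x] (0,2) — stop
  → r_3 = 0.1553

ranges = [3.2841, 0.3000, 0.1553]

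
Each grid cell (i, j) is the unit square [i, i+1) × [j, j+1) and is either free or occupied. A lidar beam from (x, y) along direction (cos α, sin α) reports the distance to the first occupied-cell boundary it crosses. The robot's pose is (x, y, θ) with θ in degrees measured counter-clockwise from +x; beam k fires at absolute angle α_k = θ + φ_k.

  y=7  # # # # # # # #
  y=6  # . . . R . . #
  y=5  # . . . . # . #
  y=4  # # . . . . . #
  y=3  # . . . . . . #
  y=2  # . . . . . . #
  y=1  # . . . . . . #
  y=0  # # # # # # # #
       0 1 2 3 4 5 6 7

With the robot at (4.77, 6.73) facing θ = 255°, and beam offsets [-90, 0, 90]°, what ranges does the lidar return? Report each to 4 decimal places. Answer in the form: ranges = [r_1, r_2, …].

ranges = [1.0432, 5.9321, 2.3087]

beam 1: φ=-90°, α=165°
  dir = (cos 165°, sin 165°) = (-0.9659, 0.2588); from cell (4,6)
  next x-line at t=0.7972, next y-line at t=1.0432; Δt_x=1.0353, Δt_y=3.8637
    x: enter (3,6) at t=0.7972
    y: enter (3,7) at t=1.0432 ← occupied
  → r_1 = 1.0432
beam 2: φ=0°, α=255°
  dir = (cos 255°, sin 255°) = (-0.2588, -0.9659); from cell (4,6)
  next x-line at t=2.9751, next y-line at t=0.7558; Δt_x=3.8637, Δt_y=1.0353
    y: enter (4,5) at t=0.7558
    y: enter (4,4) at t=1.7910
    y: enter (4,3) at t=2.8263
    x: enter (3,3) at t=2.9751
    y: enter (3,2) at t=3.8616
    y: enter (3,1) at t=4.8969
    y: enter (3,0) at t=5.9321 ← occupied
  → r_2 = 5.9321
beam 3: φ=90°, α=345°
  dir = (cos 345°, sin 345°) = (0.9659, -0.2588); from cell (4,6)
  next x-line at t=0.2381, next y-line at t=2.8205; Δt_x=1.0353, Δt_y=3.8637
    x: enter (5,6) at t=0.2381
    x: enter (6,6) at t=1.2734
    x: enter (7,6) at t=2.3087 ← occupied
  → r_3 = 2.3087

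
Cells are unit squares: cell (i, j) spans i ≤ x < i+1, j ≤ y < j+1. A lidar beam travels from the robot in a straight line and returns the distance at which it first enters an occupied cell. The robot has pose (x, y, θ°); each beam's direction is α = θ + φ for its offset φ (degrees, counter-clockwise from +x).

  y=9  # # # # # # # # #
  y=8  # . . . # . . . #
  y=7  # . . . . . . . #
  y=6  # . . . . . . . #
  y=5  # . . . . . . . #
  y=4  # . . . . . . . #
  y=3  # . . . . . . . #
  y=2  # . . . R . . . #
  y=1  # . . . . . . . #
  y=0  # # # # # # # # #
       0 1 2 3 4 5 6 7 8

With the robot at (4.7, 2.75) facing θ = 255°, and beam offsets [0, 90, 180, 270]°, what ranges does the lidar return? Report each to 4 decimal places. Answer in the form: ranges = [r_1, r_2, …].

ranges = [1.8117, 3.4164, 6.4705, 3.8305]

beam 1: φ=0°, α=255°
  dir = (cos 255°, sin 255°) = (-0.2588, -0.9659); from cell (4,2)
  next x-line at t=2.7046, next y-line at t=0.7765; Δt_x=3.8637, Δt_y=1.0353
    y: enter (4,1) at t=0.7765
    y: enter (4,0) at t=1.8117 ← occupied
  → r_1 = 1.8117
beam 2: φ=90°, α=345°
  dir = (cos 345°, sin 345°) = (0.9659, -0.2588); from cell (4,2)
  next x-line at t=0.3106, next y-line at t=2.8978; Δt_x=1.0353, Δt_y=3.8637
    x: enter (5,2) at t=0.3106
    x: enter (6,2) at t=1.3459
    x: enter (7,2) at t=2.3811
    y: enter (7,1) at t=2.8978
    x: enter (8,1) at t=3.4164 ← occupied
  → r_2 = 3.4164
beam 3: φ=180°, α=75°
  dir = (cos 75°, sin 75°) = (0.2588, 0.9659); from cell (4,2)
  next x-line at t=1.1591, next y-line at t=0.2588; Δt_x=3.8637, Δt_y=1.0353
    y: enter (4,3) at t=0.2588
    x: enter (5,3) at t=1.1591
    y: enter (5,4) at t=1.2941
    y: enter (5,5) at t=2.3294
    y: enter (5,6) at t=3.3646
    y: enter (5,7) at t=4.3999
    x: enter (6,7) at t=5.0228
    y: enter (6,8) at t=5.4352
    y: enter (6,9) at t=6.4705 ← occupied
  → r_3 = 6.4705
beam 4: φ=270°, α=165°
  dir = (cos 165°, sin 165°) = (-0.9659, 0.2588); from cell (4,2)
  next x-line at t=0.7247, next y-line at t=0.9659; Δt_x=1.0353, Δt_y=3.8637
    x: enter (3,2) at t=0.7247
    y: enter (3,3) at t=0.9659
    x: enter (2,3) at t=1.7600
    x: enter (1,3) at t=2.7952
    x: enter (0,3) at t=3.8305 ← occupied
  → r_4 = 3.8305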